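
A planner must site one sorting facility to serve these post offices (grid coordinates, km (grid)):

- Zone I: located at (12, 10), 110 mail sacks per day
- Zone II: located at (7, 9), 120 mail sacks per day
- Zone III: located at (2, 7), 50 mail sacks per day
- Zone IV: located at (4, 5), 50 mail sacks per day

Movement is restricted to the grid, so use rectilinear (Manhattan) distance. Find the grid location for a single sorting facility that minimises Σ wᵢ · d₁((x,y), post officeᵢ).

Manhattan distance separates: Σwᵢ(|x−xᵢ|+|y−yᵢ|) = Σwᵢ|x−xᵢ| + Σwᵢ|y−yᵢ|, so x and y are optimised independently as 1-D weighted medians.
Total weight W = 330; half = 165.
x-coordinate, sorted with cumulative weight:
  x=2 (Zone III, w=50) cum 50
  x=4 (Zone IV, w=50) cum 100
  x=7 (Zone II, w=120) cum 220  ← median
  x=12 (Zone I, w=110) cum 330
⇒ x* = 7
y-coordinate, sorted with cumulative weight:
  y=5 (Zone IV, w=50) cum 50
  y=7 (Zone III, w=50) cum 100
  y=9 (Zone II, w=120) cum 220  ← median
  y=10 (Zone I, w=110) cum 330
⇒ y* = 9

(7, 9)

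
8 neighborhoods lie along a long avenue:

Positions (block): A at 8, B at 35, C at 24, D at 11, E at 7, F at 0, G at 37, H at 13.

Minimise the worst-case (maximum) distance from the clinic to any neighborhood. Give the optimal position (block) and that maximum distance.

location 18.5, max distance 18.5

The 1-center on a line is the midpoint of the two extreme points: leftmost at 0, rightmost at 37.
Optimal location = (0 + 37)/2 = 18.5; maximum distance = (37 − 0)/2 = 18.5.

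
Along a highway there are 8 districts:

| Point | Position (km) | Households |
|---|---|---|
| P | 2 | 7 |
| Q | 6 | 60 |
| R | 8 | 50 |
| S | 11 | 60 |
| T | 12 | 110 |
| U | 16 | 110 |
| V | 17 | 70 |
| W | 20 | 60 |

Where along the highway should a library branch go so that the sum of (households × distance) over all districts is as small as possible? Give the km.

For a sum of weighted absolute distances on a line, the optimum is the weighted median (not the mean). Total weight W = 527; half-weight = 263.5.
Sort by position and accumulate weight:
  km 2 (P, w=7) → cum 7
  km 6 (Q, w=60) → cum 67
  km 8 (R, w=50) → cum 117
  km 11 (S, w=60) → cum 177
  km 12 (T, w=110) → cum 287  ≥ 263.5 → median here
  km 16 (U, w=110) → cum 397
  km 17 (V, w=70) → cum 467
  km 20 (W, w=60) → cum 527
Optimal location: km 12.

x = 12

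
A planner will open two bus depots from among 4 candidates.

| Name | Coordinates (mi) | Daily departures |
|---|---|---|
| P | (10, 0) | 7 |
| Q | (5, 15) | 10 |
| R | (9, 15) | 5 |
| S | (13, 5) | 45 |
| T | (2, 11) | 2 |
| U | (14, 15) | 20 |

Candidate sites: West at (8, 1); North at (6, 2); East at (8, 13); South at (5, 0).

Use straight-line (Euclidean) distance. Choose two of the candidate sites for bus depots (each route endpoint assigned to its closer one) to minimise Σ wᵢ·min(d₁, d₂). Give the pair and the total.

{West, East}, total 490.2

Evaluate every pair (each demand assigned to the nearer of the two):
  {West, East}: total = 490.2
  {North, East}: total = 560.4
  {East, South}: total = 645.9
  {West, North}: total = 825.2
  {West, South}: total = 844.6
  {North, South}: total = 896.1
Best pair: {West, East} with total 490.2.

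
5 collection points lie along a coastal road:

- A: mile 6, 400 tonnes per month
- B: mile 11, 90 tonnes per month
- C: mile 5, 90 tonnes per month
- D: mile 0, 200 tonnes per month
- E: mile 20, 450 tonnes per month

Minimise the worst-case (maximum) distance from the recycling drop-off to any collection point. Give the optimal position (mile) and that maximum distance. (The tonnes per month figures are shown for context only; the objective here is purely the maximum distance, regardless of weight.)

The 1-center on a line is the midpoint of the two extreme points: leftmost at 0, rightmost at 20.
Optimal location = (0 + 20)/2 = 10; maximum distance = (20 − 0)/2 = 10.

location 10, max distance 10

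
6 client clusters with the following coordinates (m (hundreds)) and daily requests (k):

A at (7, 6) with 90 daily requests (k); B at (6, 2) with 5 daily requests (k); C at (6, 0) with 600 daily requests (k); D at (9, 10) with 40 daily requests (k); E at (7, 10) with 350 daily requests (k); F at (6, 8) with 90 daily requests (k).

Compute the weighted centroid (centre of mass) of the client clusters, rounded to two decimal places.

The minimiser of Σwᵢ‖p−pᵢ‖² is the weighted centroid p* = (Σwᵢpᵢ)/(Σwᵢ).
Σwᵢ = 1175.
Σwᵢxᵢ = 90·7 + 5·6 + 600·6 + 40·9 + 350·7 + 90·6 = 7610.
Σwᵢyᵢ = 90·6 + 5·2 + 600·0 + 40·10 + 350·10 + 90·8 = 5170.
x* = 7610/1175 = 6.48, y* = 5170/1175 = 4.40.

(6.48, 4.40)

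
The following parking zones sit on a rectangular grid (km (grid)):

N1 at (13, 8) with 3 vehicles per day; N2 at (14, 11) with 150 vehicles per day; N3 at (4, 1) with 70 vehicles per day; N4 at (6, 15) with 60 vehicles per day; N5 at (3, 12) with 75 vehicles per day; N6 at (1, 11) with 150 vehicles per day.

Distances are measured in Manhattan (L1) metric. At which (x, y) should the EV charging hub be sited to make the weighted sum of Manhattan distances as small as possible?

Manhattan distance separates: Σwᵢ(|x−xᵢ|+|y−yᵢ|) = Σwᵢ|x−xᵢ| + Σwᵢ|y−yᵢ|, so x and y are optimised independently as 1-D weighted medians.
Total weight W = 508; half = 254.
x-coordinate, sorted with cumulative weight:
  x=1 (N6, w=150) cum 150
  x=3 (N5, w=75) cum 225
  x=4 (N3, w=70) cum 295  ← median
  x=6 (N4, w=60) cum 355
  x=13 (N1, w=3) cum 358
  x=14 (N2, w=150) cum 508
⇒ x* = 4
y-coordinate, sorted with cumulative weight:
  y=1 (N3, w=70) cum 70
  y=8 (N1, w=3) cum 73
  y=11 (N2, w=150) cum 223
  y=11 (N6, w=150) cum 373  ← median
  y=12 (N5, w=75) cum 448
  y=15 (N4, w=60) cum 508
⇒ y* = 11

(4, 11)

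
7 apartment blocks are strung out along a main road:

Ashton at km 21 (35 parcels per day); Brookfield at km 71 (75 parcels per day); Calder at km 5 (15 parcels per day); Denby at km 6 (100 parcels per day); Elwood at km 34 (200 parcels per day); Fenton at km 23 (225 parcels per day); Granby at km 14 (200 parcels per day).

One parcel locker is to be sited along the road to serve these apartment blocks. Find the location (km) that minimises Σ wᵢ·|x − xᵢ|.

x = 23

For a sum of weighted absolute distances on a line, the optimum is the weighted median (not the mean). Total weight W = 850; half-weight = 425.
Sort by position and accumulate weight:
  km 5 (Calder, w=15) → cum 15
  km 6 (Denby, w=100) → cum 115
  km 14 (Granby, w=200) → cum 315
  km 21 (Ashton, w=35) → cum 350
  km 23 (Fenton, w=225) → cum 575  ≥ 425 → median here
  km 34 (Elwood, w=200) → cum 775
  km 71 (Brookfield, w=75) → cum 850
Optimal location: km 23.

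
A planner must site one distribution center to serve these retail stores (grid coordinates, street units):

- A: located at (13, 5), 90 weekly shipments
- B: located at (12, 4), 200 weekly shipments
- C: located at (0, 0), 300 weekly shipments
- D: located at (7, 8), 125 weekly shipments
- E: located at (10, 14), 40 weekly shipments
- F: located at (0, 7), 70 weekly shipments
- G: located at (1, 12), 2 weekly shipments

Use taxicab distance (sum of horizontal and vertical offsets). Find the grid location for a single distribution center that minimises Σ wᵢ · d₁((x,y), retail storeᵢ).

Manhattan distance separates: Σwᵢ(|x−xᵢ|+|y−yᵢ|) = Σwᵢ|x−xᵢ| + Σwᵢ|y−yᵢ|, so x and y are optimised independently as 1-D weighted medians.
Total weight W = 827; half = 413.5.
x-coordinate, sorted with cumulative weight:
  x=0 (C, w=300) cum 300
  x=0 (F, w=70) cum 370
  x=1 (G, w=2) cum 372
  x=7 (D, w=125) cum 497  ← median
  x=10 (E, w=40) cum 537
  x=12 (B, w=200) cum 737
  x=13 (A, w=90) cum 827
⇒ x* = 7
y-coordinate, sorted with cumulative weight:
  y=0 (C, w=300) cum 300
  y=4 (B, w=200) cum 500  ← median
  y=5 (A, w=90) cum 590
  y=7 (F, w=70) cum 660
  y=8 (D, w=125) cum 785
  y=12 (G, w=2) cum 787
  y=14 (E, w=40) cum 827
⇒ y* = 4

(7, 4)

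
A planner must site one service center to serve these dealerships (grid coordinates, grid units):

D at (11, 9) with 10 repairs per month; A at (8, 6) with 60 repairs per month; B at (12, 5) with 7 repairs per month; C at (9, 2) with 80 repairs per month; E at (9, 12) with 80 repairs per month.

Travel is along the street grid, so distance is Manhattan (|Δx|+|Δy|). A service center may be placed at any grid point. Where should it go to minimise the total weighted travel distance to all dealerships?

Manhattan distance separates: Σwᵢ(|x−xᵢ|+|y−yᵢ|) = Σwᵢ|x−xᵢ| + Σwᵢ|y−yᵢ|, so x and y are optimised independently as 1-D weighted medians.
Total weight W = 237; half = 118.5.
x-coordinate, sorted with cumulative weight:
  x=8 (A, w=60) cum 60
  x=9 (C, w=80) cum 140  ← median
  x=9 (E, w=80) cum 220
  x=11 (D, w=10) cum 230
  x=12 (B, w=7) cum 237
⇒ x* = 9
y-coordinate, sorted with cumulative weight:
  y=2 (C, w=80) cum 80
  y=5 (B, w=7) cum 87
  y=6 (A, w=60) cum 147  ← median
  y=9 (D, w=10) cum 157
  y=12 (E, w=80) cum 237
⇒ y* = 6

(9, 6)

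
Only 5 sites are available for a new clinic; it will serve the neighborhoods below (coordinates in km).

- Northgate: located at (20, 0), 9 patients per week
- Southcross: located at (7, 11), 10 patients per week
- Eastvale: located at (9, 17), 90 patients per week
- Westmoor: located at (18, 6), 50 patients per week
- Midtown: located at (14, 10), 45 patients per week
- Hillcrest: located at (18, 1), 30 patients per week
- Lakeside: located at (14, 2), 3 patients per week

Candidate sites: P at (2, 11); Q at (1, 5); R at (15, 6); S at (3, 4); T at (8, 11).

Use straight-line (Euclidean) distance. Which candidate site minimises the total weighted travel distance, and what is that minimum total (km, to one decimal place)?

R, total 1815.2 km

Total weighted distance at each candidate:
  P (2, 11): total = 3060.7
  Q (1, 5): total = 3601.9
  R (15, 6): total = 1815.2
  S (3, 4): total = 3339.3
  T (8, 11): total = 1993.4
Minimum is at R with total 1815.2 km.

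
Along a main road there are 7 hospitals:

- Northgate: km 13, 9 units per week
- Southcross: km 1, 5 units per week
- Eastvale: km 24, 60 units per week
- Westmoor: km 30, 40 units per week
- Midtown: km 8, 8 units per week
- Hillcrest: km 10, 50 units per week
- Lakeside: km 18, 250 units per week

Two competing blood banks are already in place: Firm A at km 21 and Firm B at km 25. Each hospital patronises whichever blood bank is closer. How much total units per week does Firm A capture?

The indifferent point is the midpoint (21+25)/2 = 23; hospitals left of it (closer to Firm A at 21) go to Firm A, those right go to Firm B.
  Southcross at 1 (w=5) → Firm A
  Midtown at 8 (w=8) → Firm A
  Hillcrest at 10 (w=50) → Firm A
  Northgate at 13 (w=9) → Firm A
  Lakeside at 18 (w=250) → Firm A
  Eastvale at 24 (w=60) → Firm B
  Westmoor at 30 (w=40) → Firm B
Firm A captures 322; Firm B captures 100.

322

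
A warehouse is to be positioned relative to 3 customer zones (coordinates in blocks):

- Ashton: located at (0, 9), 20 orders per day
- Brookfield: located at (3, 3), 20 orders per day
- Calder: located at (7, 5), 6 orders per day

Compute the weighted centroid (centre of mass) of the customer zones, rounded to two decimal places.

The minimiser of Σwᵢ‖p−pᵢ‖² is the weighted centroid p* = (Σwᵢpᵢ)/(Σwᵢ).
Σwᵢ = 46.
Σwᵢxᵢ = 20·0 + 20·3 + 6·7 = 102.
Σwᵢyᵢ = 20·9 + 20·3 + 6·5 = 270.
x* = 102/46 = 2.22, y* = 270/46 = 5.87.

(2.22, 5.87)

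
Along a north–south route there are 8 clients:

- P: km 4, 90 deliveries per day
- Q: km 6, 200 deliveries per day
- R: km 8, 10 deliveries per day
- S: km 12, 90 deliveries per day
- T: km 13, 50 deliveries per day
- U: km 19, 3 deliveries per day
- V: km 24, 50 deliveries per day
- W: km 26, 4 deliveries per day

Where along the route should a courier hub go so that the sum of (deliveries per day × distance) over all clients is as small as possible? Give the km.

x = 6

For a sum of weighted absolute distances on a line, the optimum is the weighted median (not the mean). Total weight W = 497; half-weight = 248.5.
Sort by position and accumulate weight:
  km 4 (P, w=90) → cum 90
  km 6 (Q, w=200) → cum 290  ≥ 248.5 → median here
  km 8 (R, w=10) → cum 300
  km 12 (S, w=90) → cum 390
  km 13 (T, w=50) → cum 440
  km 19 (U, w=3) → cum 443
  km 24 (V, w=50) → cum 493
  km 26 (W, w=4) → cum 497
Optimal location: km 6.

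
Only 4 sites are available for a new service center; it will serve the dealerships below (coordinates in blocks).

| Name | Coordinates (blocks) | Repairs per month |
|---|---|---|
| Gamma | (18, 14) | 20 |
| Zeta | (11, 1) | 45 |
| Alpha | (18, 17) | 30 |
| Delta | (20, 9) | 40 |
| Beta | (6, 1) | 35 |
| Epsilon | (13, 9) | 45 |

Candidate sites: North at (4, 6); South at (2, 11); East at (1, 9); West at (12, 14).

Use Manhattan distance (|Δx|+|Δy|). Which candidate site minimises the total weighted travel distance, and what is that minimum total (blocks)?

West, total 2475 blocks

Total weighted distance at each candidate:
  North (4, 6): total = 3275
  South (2, 11): total = 3770
  East (1, 9): total = 3755
  West (12, 14): total = 2475
Minimum is at West with total 2475 blocks.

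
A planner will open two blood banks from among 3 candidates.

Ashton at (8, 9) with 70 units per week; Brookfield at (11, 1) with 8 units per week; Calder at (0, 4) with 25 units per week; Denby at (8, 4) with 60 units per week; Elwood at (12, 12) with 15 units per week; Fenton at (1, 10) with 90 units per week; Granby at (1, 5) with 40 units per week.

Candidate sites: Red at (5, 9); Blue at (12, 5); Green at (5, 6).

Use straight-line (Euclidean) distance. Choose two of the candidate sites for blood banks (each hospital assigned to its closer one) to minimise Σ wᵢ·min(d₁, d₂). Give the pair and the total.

{Red, Green}, total 1273.7

Evaluate every pair (each demand assigned to the nearer of the two):
  {Red, Green}: total = 1273.7
  {Red, Blue}: total = 1369.5
  {Blue, Green}: total = 1460.0
Best pair: {Red, Green} with total 1273.7.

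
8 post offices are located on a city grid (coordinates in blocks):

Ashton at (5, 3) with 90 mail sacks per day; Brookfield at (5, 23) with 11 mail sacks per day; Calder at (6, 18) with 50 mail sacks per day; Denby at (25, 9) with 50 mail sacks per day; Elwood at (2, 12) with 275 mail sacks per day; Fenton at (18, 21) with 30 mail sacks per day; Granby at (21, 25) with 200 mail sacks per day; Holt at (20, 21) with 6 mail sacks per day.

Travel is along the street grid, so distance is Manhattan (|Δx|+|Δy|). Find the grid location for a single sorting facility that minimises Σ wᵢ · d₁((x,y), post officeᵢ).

(5, 12)

Manhattan distance separates: Σwᵢ(|x−xᵢ|+|y−yᵢ|) = Σwᵢ|x−xᵢ| + Σwᵢ|y−yᵢ|, so x and y are optimised independently as 1-D weighted medians.
Total weight W = 712; half = 356.
x-coordinate, sorted with cumulative weight:
  x=2 (Elwood, w=275) cum 275
  x=5 (Ashton, w=90) cum 365  ← median
  x=5 (Brookfield, w=11) cum 376
  x=6 (Calder, w=50) cum 426
  x=18 (Fenton, w=30) cum 456
  x=20 (Holt, w=6) cum 462
  x=21 (Granby, w=200) cum 662
  x=25 (Denby, w=50) cum 712
⇒ x* = 5
y-coordinate, sorted with cumulative weight:
  y=3 (Ashton, w=90) cum 90
  y=9 (Denby, w=50) cum 140
  y=12 (Elwood, w=275) cum 415  ← median
  y=18 (Calder, w=50) cum 465
  y=21 (Fenton, w=30) cum 495
  y=21 (Holt, w=6) cum 501
  y=23 (Brookfield, w=11) cum 512
  y=25 (Granby, w=200) cum 712
⇒ y* = 12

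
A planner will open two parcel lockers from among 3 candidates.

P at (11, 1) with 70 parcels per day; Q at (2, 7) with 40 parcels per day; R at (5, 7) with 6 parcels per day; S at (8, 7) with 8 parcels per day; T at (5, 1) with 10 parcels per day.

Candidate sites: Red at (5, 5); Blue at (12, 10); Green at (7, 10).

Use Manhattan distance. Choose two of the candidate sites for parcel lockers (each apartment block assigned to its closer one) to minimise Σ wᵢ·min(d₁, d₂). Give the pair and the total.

Evaluate every pair (each demand assigned to the nearer of the two):
  {Red, Green}: total = 984
  {Red, Blue}: total = 992
  {Blue, Green}: total = 1192
Best pair: {Red, Green} with total 984.

{Red, Green}, total 984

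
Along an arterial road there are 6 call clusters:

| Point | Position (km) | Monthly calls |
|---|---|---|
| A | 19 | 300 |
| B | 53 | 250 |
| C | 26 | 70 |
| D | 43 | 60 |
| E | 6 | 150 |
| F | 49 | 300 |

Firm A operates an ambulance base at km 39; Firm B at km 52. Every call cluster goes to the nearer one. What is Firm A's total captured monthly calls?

580

The indifferent point is the midpoint (39+52)/2 = 45.5; call clusters left of it (closer to Firm A at 39) go to Firm A, those right go to Firm B.
  E at 6 (w=150) → Firm A
  A at 19 (w=300) → Firm A
  C at 26 (w=70) → Firm A
  D at 43 (w=60) → Firm A
  F at 49 (w=300) → Firm B
  B at 53 (w=250) → Firm B
Firm A captures 580; Firm B captures 550.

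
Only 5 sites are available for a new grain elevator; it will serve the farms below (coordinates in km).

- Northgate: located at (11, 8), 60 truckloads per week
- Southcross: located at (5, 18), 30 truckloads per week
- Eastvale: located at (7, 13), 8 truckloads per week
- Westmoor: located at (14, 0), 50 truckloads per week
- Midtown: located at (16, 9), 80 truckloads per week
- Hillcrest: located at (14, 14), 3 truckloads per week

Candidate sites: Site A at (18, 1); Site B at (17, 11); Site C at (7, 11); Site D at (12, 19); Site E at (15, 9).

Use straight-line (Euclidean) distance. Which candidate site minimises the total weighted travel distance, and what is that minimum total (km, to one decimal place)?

Site E, total 1270.6 km

Total weighted distance at each candidate:
  Site A (18, 1): total = 2272.9
  Site B (17, 11): total = 1662.6
  Site C (7, 11): total = 1946.7
  Site D (12, 19): total = 2770.4
  Site E (15, 9): total = 1270.6
Minimum is at Site E with total 1270.6 km.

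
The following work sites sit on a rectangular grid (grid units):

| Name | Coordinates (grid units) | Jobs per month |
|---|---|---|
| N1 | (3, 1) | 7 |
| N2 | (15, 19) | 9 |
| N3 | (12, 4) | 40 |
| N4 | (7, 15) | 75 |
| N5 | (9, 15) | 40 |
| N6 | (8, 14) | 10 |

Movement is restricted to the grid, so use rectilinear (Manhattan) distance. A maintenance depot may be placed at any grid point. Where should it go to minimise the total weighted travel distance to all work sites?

(8, 15)

Manhattan distance separates: Σwᵢ(|x−xᵢ|+|y−yᵢ|) = Σwᵢ|x−xᵢ| + Σwᵢ|y−yᵢ|, so x and y are optimised independently as 1-D weighted medians.
Total weight W = 181; half = 90.5.
x-coordinate, sorted with cumulative weight:
  x=3 (N1, w=7) cum 7
  x=7 (N4, w=75) cum 82
  x=8 (N6, w=10) cum 92  ← median
  x=9 (N5, w=40) cum 132
  x=12 (N3, w=40) cum 172
  x=15 (N2, w=9) cum 181
⇒ x* = 8
y-coordinate, sorted with cumulative weight:
  y=1 (N1, w=7) cum 7
  y=4 (N3, w=40) cum 47
  y=14 (N6, w=10) cum 57
  y=15 (N4, w=75) cum 132  ← median
  y=15 (N5, w=40) cum 172
  y=19 (N2, w=9) cum 181
⇒ y* = 15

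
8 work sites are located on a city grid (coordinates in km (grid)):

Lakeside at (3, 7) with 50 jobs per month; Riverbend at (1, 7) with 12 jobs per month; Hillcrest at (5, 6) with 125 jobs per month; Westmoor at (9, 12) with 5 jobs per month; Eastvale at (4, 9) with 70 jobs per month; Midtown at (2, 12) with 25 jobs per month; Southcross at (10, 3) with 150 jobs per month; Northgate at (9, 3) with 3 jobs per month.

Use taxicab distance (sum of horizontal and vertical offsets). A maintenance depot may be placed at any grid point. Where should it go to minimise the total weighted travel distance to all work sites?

Manhattan distance separates: Σwᵢ(|x−xᵢ|+|y−yᵢ|) = Σwᵢ|x−xᵢ| + Σwᵢ|y−yᵢ|, so x and y are optimised independently as 1-D weighted medians.
Total weight W = 440; half = 220.
x-coordinate, sorted with cumulative weight:
  x=1 (Riverbend, w=12) cum 12
  x=2 (Midtown, w=25) cum 37
  x=3 (Lakeside, w=50) cum 87
  x=4 (Eastvale, w=70) cum 157
  x=5 (Hillcrest, w=125) cum 282  ← median
  x=9 (Westmoor, w=5) cum 287
  x=9 (Northgate, w=3) cum 290
  x=10 (Southcross, w=150) cum 440
⇒ x* = 5
y-coordinate, sorted with cumulative weight:
  y=3 (Southcross, w=150) cum 150
  y=3 (Northgate, w=3) cum 153
  y=6 (Hillcrest, w=125) cum 278  ← median
  y=7 (Lakeside, w=50) cum 328
  y=7 (Riverbend, w=12) cum 340
  y=9 (Eastvale, w=70) cum 410
  y=12 (Westmoor, w=5) cum 415
  y=12 (Midtown, w=25) cum 440
⇒ y* = 6

(5, 6)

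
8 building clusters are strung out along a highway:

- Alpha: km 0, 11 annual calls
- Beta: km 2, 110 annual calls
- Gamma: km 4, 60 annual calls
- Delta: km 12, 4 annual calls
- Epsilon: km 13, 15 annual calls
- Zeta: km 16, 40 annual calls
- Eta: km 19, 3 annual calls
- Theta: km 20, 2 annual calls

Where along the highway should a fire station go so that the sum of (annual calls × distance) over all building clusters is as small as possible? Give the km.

For a sum of weighted absolute distances on a line, the optimum is the weighted median (not the mean). Total weight W = 245; half-weight = 122.5.
Sort by position and accumulate weight:
  km 0 (Alpha, w=11) → cum 11
  km 2 (Beta, w=110) → cum 121
  km 4 (Gamma, w=60) → cum 181  ≥ 122.5 → median here
  km 12 (Delta, w=4) → cum 185
  km 13 (Epsilon, w=15) → cum 200
  km 16 (Zeta, w=40) → cum 240
  km 19 (Eta, w=3) → cum 243
  km 20 (Theta, w=2) → cum 245
Optimal location: km 4.

x = 4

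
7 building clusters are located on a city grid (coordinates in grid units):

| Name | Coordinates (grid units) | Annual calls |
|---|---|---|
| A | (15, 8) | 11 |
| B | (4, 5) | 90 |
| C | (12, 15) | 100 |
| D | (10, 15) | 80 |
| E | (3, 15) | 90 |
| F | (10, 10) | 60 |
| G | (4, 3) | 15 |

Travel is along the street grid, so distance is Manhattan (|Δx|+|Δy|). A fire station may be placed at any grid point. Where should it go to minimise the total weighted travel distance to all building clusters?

(10, 15)

Manhattan distance separates: Σwᵢ(|x−xᵢ|+|y−yᵢ|) = Σwᵢ|x−xᵢ| + Σwᵢ|y−yᵢ|, so x and y are optimised independently as 1-D weighted medians.
Total weight W = 446; half = 223.
x-coordinate, sorted with cumulative weight:
  x=3 (E, w=90) cum 90
  x=4 (B, w=90) cum 180
  x=4 (G, w=15) cum 195
  x=10 (D, w=80) cum 275  ← median
  x=10 (F, w=60) cum 335
  x=12 (C, w=100) cum 435
  x=15 (A, w=11) cum 446
⇒ x* = 10
y-coordinate, sorted with cumulative weight:
  y=3 (G, w=15) cum 15
  y=5 (B, w=90) cum 105
  y=8 (A, w=11) cum 116
  y=10 (F, w=60) cum 176
  y=15 (C, w=100) cum 276  ← median
  y=15 (D, w=80) cum 356
  y=15 (E, w=90) cum 446
⇒ y* = 15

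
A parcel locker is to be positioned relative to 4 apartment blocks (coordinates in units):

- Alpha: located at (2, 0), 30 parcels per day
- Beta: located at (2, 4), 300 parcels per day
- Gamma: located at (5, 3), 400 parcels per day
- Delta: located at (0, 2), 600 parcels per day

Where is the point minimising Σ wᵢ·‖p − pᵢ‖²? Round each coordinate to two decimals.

(2.00, 2.71)

The minimiser of Σwᵢ‖p−pᵢ‖² is the weighted centroid p* = (Σwᵢpᵢ)/(Σwᵢ).
Σwᵢ = 1330.
Σwᵢxᵢ = 30·2 + 300·2 + 400·5 + 600·0 = 2660.
Σwᵢyᵢ = 30·0 + 300·4 + 400·3 + 600·2 = 3600.
x* = 2660/1330 = 2.00, y* = 3600/1330 = 2.71.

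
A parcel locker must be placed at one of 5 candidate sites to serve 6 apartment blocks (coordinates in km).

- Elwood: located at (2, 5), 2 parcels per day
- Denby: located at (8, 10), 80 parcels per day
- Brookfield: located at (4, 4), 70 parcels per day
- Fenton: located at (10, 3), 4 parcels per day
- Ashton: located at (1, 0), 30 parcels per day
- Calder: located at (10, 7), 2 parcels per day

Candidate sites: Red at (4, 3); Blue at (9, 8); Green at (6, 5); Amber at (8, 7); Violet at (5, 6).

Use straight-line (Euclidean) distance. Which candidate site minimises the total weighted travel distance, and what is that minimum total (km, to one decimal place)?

Total weighted distance at each candidate:
  Red (4, 3): total = 886.3
  Blue (9, 8): total = 1005.0
  Green (6, 5): total = 834.3
  Amber (8, 7): total = 921.5
  Violet (5, 6): total = 812.7
Minimum is at Violet with total 812.7 km.

Violet, total 812.7 km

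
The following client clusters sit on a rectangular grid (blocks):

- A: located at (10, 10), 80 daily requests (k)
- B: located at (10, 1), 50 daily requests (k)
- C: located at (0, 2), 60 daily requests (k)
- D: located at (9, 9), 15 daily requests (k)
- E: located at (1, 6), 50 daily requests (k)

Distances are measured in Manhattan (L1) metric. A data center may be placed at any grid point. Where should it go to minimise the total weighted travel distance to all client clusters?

Manhattan distance separates: Σwᵢ(|x−xᵢ|+|y−yᵢ|) = Σwᵢ|x−xᵢ| + Σwᵢ|y−yᵢ|, so x and y are optimised independently as 1-D weighted medians.
Total weight W = 255; half = 127.5.
x-coordinate, sorted with cumulative weight:
  x=0 (C, w=60) cum 60
  x=1 (E, w=50) cum 110
  x=9 (D, w=15) cum 125
  x=10 (A, w=80) cum 205  ← median
  x=10 (B, w=50) cum 255
⇒ x* = 10
y-coordinate, sorted with cumulative weight:
  y=1 (B, w=50) cum 50
  y=2 (C, w=60) cum 110
  y=6 (E, w=50) cum 160  ← median
  y=9 (D, w=15) cum 175
  y=10 (A, w=80) cum 255
⇒ y* = 6

(10, 6)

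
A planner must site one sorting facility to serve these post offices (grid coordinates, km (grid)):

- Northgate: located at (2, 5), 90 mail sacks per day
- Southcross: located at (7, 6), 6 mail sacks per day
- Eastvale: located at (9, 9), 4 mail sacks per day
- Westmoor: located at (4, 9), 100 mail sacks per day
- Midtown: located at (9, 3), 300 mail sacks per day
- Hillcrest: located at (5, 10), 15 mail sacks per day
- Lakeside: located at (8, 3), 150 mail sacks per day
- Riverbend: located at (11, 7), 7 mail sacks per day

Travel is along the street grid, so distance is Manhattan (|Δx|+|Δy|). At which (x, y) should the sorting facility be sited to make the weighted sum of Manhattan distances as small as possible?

Manhattan distance separates: Σwᵢ(|x−xᵢ|+|y−yᵢ|) = Σwᵢ|x−xᵢ| + Σwᵢ|y−yᵢ|, so x and y are optimised independently as 1-D weighted medians.
Total weight W = 672; half = 336.
x-coordinate, sorted with cumulative weight:
  x=2 (Northgate, w=90) cum 90
  x=4 (Westmoor, w=100) cum 190
  x=5 (Hillcrest, w=15) cum 205
  x=7 (Southcross, w=6) cum 211
  x=8 (Lakeside, w=150) cum 361  ← median
  x=9 (Eastvale, w=4) cum 365
  x=9 (Midtown, w=300) cum 665
  x=11 (Riverbend, w=7) cum 672
⇒ x* = 8
y-coordinate, sorted with cumulative weight:
  y=3 (Midtown, w=300) cum 300
  y=3 (Lakeside, w=150) cum 450  ← median
  y=5 (Northgate, w=90) cum 540
  y=6 (Southcross, w=6) cum 546
  y=7 (Riverbend, w=7) cum 553
  y=9 (Eastvale, w=4) cum 557
  y=9 (Westmoor, w=100) cum 657
  y=10 (Hillcrest, w=15) cum 672
⇒ y* = 3

(8, 3)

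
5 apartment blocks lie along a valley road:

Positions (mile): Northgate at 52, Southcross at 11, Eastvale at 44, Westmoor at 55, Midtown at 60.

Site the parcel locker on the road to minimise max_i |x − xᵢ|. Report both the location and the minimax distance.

The 1-center on a line is the midpoint of the two extreme points: leftmost at 11, rightmost at 60.
Optimal location = (11 + 60)/2 = 35.5; maximum distance = (60 − 11)/2 = 24.5.

location 35.5, max distance 24.5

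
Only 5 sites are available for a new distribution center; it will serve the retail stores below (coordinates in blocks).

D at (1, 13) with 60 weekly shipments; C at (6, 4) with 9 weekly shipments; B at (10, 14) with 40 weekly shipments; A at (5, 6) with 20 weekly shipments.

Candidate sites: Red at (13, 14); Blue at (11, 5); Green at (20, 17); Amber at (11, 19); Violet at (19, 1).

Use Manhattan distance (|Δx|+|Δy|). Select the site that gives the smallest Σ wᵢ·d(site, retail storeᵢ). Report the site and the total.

Red, total 1373 blocks

Total weighted distance at each candidate:
  Red (13, 14): total = 1373
  Blue (11, 5): total = 1674
  Green (20, 17): total = 2663
  Amber (11, 19): total = 1760
  Violet (19, 1): total = 3204
Minimum is at Red with total 1373 blocks.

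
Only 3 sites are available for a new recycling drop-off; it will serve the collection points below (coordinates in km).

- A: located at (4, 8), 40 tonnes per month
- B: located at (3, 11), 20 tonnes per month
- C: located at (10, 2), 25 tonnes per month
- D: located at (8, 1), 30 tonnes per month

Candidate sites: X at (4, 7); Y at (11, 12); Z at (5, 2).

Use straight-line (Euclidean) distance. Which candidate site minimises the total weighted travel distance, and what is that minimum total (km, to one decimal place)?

X, total 534.1 km

Total weighted distance at each candidate:
  X (4, 7): total = 534.1
  Y (11, 12): total = 1077.0
  Z (5, 2): total = 647.6
Minimum is at X with total 534.1 km.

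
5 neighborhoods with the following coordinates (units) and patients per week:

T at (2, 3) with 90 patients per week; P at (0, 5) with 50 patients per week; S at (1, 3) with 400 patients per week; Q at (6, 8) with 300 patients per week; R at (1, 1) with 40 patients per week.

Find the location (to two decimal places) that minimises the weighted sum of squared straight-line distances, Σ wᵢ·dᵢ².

The minimiser of Σwᵢ‖p−pᵢ‖² is the weighted centroid p* = (Σwᵢpᵢ)/(Σwᵢ).
Σwᵢ = 880.
Σwᵢxᵢ = 90·2 + 50·0 + 400·1 + 300·6 + 40·1 = 2420.
Σwᵢyᵢ = 90·3 + 50·5 + 400·3 + 300·8 + 40·1 = 4160.
x* = 2420/880 = 2.75, y* = 4160/880 = 4.73.

(2.75, 4.73)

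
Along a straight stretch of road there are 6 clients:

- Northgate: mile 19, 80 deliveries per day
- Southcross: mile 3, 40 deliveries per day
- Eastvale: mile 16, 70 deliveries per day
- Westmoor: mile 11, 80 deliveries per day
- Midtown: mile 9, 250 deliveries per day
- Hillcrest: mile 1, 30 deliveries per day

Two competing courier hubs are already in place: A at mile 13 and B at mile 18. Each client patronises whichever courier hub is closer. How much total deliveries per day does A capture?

400

The indifferent point is the midpoint (13+18)/2 = 15.5; clients left of it (closer to A at 13) go to A, those right go to B.
  Hillcrest at 1 (w=30) → A
  Southcross at 3 (w=40) → A
  Midtown at 9 (w=250) → A
  Westmoor at 11 (w=80) → A
  Eastvale at 16 (w=70) → B
  Northgate at 19 (w=80) → B
A captures 400; B captures 150.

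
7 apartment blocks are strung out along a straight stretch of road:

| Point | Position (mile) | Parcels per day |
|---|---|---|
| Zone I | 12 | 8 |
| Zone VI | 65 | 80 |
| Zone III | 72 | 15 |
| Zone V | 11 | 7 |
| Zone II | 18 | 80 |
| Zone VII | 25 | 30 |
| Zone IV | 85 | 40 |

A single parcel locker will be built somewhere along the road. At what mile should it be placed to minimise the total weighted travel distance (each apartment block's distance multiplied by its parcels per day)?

For a sum of weighted absolute distances on a line, the optimum is the weighted median (not the mean). Total weight W = 260; half-weight = 130.
Sort by position and accumulate weight:
  mile 11 (Zone V, w=7) → cum 7
  mile 12 (Zone I, w=8) → cum 15
  mile 18 (Zone II, w=80) → cum 95
  mile 25 (Zone VII, w=30) → cum 125
  mile 65 (Zone VI, w=80) → cum 205  ≥ 130 → median here
  mile 72 (Zone III, w=15) → cum 220
  mile 85 (Zone IV, w=40) → cum 260
Optimal location: mile 65.

x = 65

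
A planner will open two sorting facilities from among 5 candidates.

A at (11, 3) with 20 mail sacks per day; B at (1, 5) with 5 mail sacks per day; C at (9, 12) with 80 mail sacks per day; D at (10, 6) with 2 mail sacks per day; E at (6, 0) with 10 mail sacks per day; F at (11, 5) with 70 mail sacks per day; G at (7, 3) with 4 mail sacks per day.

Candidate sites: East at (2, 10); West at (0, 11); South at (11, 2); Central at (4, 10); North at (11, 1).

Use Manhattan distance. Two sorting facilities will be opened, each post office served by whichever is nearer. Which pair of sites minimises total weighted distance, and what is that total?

Evaluate every pair (each demand assigned to the nearer of the two):
  {South, Central}: total = 930
  {Central, North}: total = 1016
  {East, South}: total = 1080
  {West, South}: total = 1165
  {East, North}: total = 1166
  {West, North}: total = 1251
  {South, North}: total = 1345
  {East, Central}: total = 1890
  {West, Central}: total = 1895
  {East, West}: total = 2262
Best pair: {South, Central} with total 930.

{South, Central}, total 930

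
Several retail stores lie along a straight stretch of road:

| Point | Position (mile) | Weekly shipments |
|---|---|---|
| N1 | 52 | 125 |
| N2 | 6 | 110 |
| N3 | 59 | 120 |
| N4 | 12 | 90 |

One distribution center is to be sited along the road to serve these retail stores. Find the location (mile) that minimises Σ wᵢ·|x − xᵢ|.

x = 52

For a sum of weighted absolute distances on a line, the optimum is the weighted median (not the mean). Total weight W = 445; half-weight = 222.5.
Sort by position and accumulate weight:
  mile 6 (N2, w=110) → cum 110
  mile 12 (N4, w=90) → cum 200
  mile 52 (N1, w=125) → cum 325  ≥ 222.5 → median here
  mile 59 (N3, w=120) → cum 445
Optimal location: mile 52.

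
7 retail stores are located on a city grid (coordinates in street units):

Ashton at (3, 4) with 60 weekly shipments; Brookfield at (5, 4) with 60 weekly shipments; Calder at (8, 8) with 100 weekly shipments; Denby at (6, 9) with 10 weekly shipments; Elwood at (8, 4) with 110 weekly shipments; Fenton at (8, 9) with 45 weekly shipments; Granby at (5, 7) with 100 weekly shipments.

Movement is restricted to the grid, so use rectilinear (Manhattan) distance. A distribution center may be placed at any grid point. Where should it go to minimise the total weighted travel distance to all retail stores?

(8, 7)

Manhattan distance separates: Σwᵢ(|x−xᵢ|+|y−yᵢ|) = Σwᵢ|x−xᵢ| + Σwᵢ|y−yᵢ|, so x and y are optimised independently as 1-D weighted medians.
Total weight W = 485; half = 242.5.
x-coordinate, sorted with cumulative weight:
  x=3 (Ashton, w=60) cum 60
  x=5 (Brookfield, w=60) cum 120
  x=5 (Granby, w=100) cum 220
  x=6 (Denby, w=10) cum 230
  x=8 (Calder, w=100) cum 330  ← median
  x=8 (Elwood, w=110) cum 440
  x=8 (Fenton, w=45) cum 485
⇒ x* = 8
y-coordinate, sorted with cumulative weight:
  y=4 (Ashton, w=60) cum 60
  y=4 (Brookfield, w=60) cum 120
  y=4 (Elwood, w=110) cum 230
  y=7 (Granby, w=100) cum 330  ← median
  y=8 (Calder, w=100) cum 430
  y=9 (Denby, w=10) cum 440
  y=9 (Fenton, w=45) cum 485
⇒ y* = 7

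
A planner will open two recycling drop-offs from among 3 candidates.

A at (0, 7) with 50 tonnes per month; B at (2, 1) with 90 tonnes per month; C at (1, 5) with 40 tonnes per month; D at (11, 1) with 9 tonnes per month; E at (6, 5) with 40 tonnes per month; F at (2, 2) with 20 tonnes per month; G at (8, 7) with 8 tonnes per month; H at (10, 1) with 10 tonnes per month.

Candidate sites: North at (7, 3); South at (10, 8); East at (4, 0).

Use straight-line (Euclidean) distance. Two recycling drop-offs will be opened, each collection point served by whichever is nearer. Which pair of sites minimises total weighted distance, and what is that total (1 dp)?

Evaluate every pair (each demand assigned to the nearer of the two):
  {North, East}: total = 1092.9
  {South, East}: total = 1236.5
  {North, South}: total = 1426.4
Best pair: {North, East} with total 1092.9.

{North, East}, total 1092.9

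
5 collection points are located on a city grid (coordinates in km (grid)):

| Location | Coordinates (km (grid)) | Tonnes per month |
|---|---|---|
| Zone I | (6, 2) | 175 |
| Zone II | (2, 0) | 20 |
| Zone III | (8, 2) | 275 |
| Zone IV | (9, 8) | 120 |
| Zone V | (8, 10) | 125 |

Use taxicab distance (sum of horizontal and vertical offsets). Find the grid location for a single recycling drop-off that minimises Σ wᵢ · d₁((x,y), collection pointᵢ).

Manhattan distance separates: Σwᵢ(|x−xᵢ|+|y−yᵢ|) = Σwᵢ|x−xᵢ| + Σwᵢ|y−yᵢ|, so x and y are optimised independently as 1-D weighted medians.
Total weight W = 715; half = 357.5.
x-coordinate, sorted with cumulative weight:
  x=2 (Zone II, w=20) cum 20
  x=6 (Zone I, w=175) cum 195
  x=8 (Zone III, w=275) cum 470  ← median
  x=8 (Zone V, w=125) cum 595
  x=9 (Zone IV, w=120) cum 715
⇒ x* = 8
y-coordinate, sorted with cumulative weight:
  y=0 (Zone II, w=20) cum 20
  y=2 (Zone I, w=175) cum 195
  y=2 (Zone III, w=275) cum 470  ← median
  y=8 (Zone IV, w=120) cum 590
  y=10 (Zone V, w=125) cum 715
⇒ y* = 2

(8, 2)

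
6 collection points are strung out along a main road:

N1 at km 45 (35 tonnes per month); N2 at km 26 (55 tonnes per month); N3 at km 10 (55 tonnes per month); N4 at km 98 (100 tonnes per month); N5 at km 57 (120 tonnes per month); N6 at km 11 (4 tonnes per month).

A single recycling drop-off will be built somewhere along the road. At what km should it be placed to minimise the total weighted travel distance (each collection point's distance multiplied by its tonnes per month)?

For a sum of weighted absolute distances on a line, the optimum is the weighted median (not the mean). Total weight W = 369; half-weight = 184.5.
Sort by position and accumulate weight:
  km 10 (N3, w=55) → cum 55
  km 11 (N6, w=4) → cum 59
  km 26 (N2, w=55) → cum 114
  km 45 (N1, w=35) → cum 149
  km 57 (N5, w=120) → cum 269  ≥ 184.5 → median here
  km 98 (N4, w=100) → cum 369
Optimal location: km 57.

x = 57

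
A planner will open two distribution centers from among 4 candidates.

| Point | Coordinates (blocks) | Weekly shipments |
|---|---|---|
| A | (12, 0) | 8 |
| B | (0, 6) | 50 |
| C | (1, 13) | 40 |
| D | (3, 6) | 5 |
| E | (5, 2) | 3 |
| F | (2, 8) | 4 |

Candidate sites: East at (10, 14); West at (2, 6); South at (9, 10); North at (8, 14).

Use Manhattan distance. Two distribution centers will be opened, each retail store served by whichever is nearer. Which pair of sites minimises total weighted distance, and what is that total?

{West, South}, total 558

Evaluate every pair (each demand assigned to the nearer of the two):
  {West, South}: total = 558
  {East, West}: total = 582
  {West, North}: total = 582
  {South, North}: total = 1196
  {East, South}: total = 1276
  {East, North}: total = 1406
Best pair: {West, South} with total 558.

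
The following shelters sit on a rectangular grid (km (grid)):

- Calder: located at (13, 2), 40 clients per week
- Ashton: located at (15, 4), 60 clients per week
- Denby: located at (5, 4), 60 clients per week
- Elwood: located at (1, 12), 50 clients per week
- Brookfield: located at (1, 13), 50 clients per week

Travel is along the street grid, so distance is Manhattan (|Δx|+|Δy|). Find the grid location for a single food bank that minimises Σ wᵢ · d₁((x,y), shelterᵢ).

Manhattan distance separates: Σwᵢ(|x−xᵢ|+|y−yᵢ|) = Σwᵢ|x−xᵢ| + Σwᵢ|y−yᵢ|, so x and y are optimised independently as 1-D weighted medians.
Total weight W = 260; half = 130.
x-coordinate, sorted with cumulative weight:
  x=1 (Elwood, w=50) cum 50
  x=1 (Brookfield, w=50) cum 100
  x=5 (Denby, w=60) cum 160  ← median
  x=13 (Calder, w=40) cum 200
  x=15 (Ashton, w=60) cum 260
⇒ x* = 5
y-coordinate, sorted with cumulative weight:
  y=2 (Calder, w=40) cum 40
  y=4 (Ashton, w=60) cum 100
  y=4 (Denby, w=60) cum 160  ← median
  y=12 (Elwood, w=50) cum 210
  y=13 (Brookfield, w=50) cum 260
⇒ y* = 4

(5, 4)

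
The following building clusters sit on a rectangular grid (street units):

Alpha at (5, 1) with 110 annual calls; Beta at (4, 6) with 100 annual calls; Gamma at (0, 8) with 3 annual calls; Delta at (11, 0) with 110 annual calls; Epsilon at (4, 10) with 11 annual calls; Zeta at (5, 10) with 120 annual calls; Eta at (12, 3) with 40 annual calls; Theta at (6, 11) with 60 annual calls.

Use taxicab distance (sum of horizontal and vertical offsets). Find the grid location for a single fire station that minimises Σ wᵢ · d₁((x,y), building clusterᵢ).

Manhattan distance separates: Σwᵢ(|x−xᵢ|+|y−yᵢ|) = Σwᵢ|x−xᵢ| + Σwᵢ|y−yᵢ|, so x and y are optimised independently as 1-D weighted medians.
Total weight W = 554; half = 277.
x-coordinate, sorted with cumulative weight:
  x=0 (Gamma, w=3) cum 3
  x=4 (Beta, w=100) cum 103
  x=4 (Epsilon, w=11) cum 114
  x=5 (Alpha, w=110) cum 224
  x=5 (Zeta, w=120) cum 344  ← median
  x=6 (Theta, w=60) cum 404
  x=11 (Delta, w=110) cum 514
  x=12 (Eta, w=40) cum 554
⇒ x* = 5
y-coordinate, sorted with cumulative weight:
  y=0 (Delta, w=110) cum 110
  y=1 (Alpha, w=110) cum 220
  y=3 (Eta, w=40) cum 260
  y=6 (Beta, w=100) cum 360  ← median
  y=8 (Gamma, w=3) cum 363
  y=10 (Epsilon, w=11) cum 374
  y=10 (Zeta, w=120) cum 494
  y=11 (Theta, w=60) cum 554
⇒ y* = 6

(5, 6)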